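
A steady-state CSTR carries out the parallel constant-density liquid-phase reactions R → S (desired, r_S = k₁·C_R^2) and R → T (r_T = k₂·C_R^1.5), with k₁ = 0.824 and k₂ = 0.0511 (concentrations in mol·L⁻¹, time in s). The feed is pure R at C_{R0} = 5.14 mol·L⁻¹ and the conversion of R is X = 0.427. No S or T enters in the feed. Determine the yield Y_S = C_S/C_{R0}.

0.412

Exit C_R = C_{R0}(1−X) = 5.14×0.573 = 2.945 mol·L⁻¹.
Rates in a CSTR are evaluated at the outlet concentration: r_S = 0.824×2.945^2 = 7.148, r_T = 0.0511×2.945^1.5 = 0.2583.
Fraction of consumed R going to S: r_S/(r_S+r_T) = 0.9651.
C_S = 0.9651·C_{R0}·X = 0.9651×5.14×0.427 = 2.12 mol·L⁻¹; Y_S = C_S/C_{R0} = 0.412.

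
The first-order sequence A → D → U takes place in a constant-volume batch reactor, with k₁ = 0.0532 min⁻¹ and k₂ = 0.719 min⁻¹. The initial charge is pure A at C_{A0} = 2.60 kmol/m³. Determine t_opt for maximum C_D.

For first-order series the maximum of C_D occurs at t_opt = ln(k₂/k₁)/(k₂−k₁).
= ln(0.719/0.0532)/(0.719−0.0532) = ln(13.52)/0.6658 = 2.604/0.6658 = 3.91 min.

3.91 min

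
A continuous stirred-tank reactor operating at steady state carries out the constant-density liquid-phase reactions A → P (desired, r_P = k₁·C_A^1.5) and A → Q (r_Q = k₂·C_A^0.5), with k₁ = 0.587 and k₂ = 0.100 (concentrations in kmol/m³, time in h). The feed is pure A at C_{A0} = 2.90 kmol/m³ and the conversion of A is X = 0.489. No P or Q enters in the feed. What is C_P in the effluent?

1.27 kmol/m³

Exit C_A = C_{A0}(1−X) = 2.90×0.511 = 1.482 kmol/m³.
Rates in a CSTR are evaluated at the outlet concentration: r_P = 0.587×1.482^1.5 = 1.059, r_Q = 0.100×1.482^0.5 = 0.1217.
Fraction of consumed A going to P: r_P/(r_P+r_Q) = 0.8969.
C_P = 0.8969·C_{A0}·X = 0.8969×2.90×0.489 = 1.27 kmol/m³.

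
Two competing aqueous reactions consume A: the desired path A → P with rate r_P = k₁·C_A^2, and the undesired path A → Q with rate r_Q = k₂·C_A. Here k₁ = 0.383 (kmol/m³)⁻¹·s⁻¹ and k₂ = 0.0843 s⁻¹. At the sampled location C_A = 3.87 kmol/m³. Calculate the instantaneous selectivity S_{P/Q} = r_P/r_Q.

S_{P/Q} = r_P/r_Q = (k₁·C_A^2)/(k₂·C_A) = (k₁/k₂)·C_A.
= (0.383×3.870^2) / (0.0843×3.870) = 5.736/0.3262 = 17.6.
Since the desired path is higher order in A, keeping C_A high (PFR or concentrated feed) favours P.

17.6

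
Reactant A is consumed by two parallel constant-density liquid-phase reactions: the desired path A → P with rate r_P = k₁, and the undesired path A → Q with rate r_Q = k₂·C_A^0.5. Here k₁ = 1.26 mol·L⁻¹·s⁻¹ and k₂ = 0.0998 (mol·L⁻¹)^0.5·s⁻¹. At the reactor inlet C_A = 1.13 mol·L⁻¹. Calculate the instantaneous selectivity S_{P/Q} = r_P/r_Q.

11.9

S_{P/Q} = r_P/r_Q = (k₁)/(k₂·C_A^0.5) = (k₁/k₂)·C_A^-0.5.
= (1.26) / (0.0998×1.130^0.5) = 1.260/0.1061 = 11.9.
The undesired path is higher order in A, so low C_A (CSTR or dilute feed) favours P.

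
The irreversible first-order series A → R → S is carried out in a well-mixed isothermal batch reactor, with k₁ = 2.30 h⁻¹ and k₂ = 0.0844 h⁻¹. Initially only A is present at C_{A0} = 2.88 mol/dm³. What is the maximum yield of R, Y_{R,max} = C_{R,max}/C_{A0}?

At the optimum, C_{R,max}/C_{A0} = (k₁/k₂)^[k₂/(k₂−k₁)].
= (2.30/0.0844)^(0.0844/(0.0844−2.30)) = (27.25)^(-0.03809) = 0.8817.

0.882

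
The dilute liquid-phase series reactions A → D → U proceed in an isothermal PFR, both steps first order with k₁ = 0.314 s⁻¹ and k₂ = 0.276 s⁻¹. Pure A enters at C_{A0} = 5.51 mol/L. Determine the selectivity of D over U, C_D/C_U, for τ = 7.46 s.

0.404

The intermediate concentration in a first-order A→B→C sequence is C_D = k₁C_{A0}(e^(−k₁τ) − e^(−k₂τ))/(k₂−k₁).
e^(−k₁τ) = e^(−0.314×7.46) = e^(−2.342) = 0.09609; e^(−k₂τ) = e^(−2.059) = 0.1276.
C_D = 0.314×5.51/(0.276−0.314) × (0.09609−0.1276) = (-45.53)×(-0.03149) = 1.434 mol/L.
C_A = C_{A0}e^(−k₁τ) = 0.5295 mol/L, so C_U = C_{A0}−C_A−C_D = 3.547 mol/L; C_D/C_U = 0.404.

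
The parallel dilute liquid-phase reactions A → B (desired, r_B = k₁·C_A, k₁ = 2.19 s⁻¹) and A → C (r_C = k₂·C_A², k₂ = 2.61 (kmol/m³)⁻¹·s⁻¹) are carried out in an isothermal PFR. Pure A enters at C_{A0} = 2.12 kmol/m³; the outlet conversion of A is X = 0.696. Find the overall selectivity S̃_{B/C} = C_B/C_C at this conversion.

C_A = C_{A0}(1−X) = 0.6445 kmol/m³.
Along a PFR/batch, dC_B/dC_A = −r_B/(r_B+r_C) = −k₁/(k₁+k₂·C_A).
Integrating from C_{A0} to C_A: C_B = (2.19/2.61)·ln[(2.19+2.61·2.12)/(2.19+2.61·0.644)] = 0.8391·ln(7.723/3.872) = 0.5793 kmol/m³.
C_C = (C_{A0}−C_A)−C_B = 0.8962 kmol/m³; S̃_{B/C} = 0.5793/0.8962 = 0.646.

0.646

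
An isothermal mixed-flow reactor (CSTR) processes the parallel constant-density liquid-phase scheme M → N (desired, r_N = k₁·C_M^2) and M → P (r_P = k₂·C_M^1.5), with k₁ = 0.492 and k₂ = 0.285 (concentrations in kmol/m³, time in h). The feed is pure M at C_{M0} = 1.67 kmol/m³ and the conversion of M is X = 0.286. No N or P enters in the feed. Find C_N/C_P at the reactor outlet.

Exit C_M = C_{M0}(1−X) = 1.67×0.714 = 1.192 kmol/m³.
In a CSTR the entire volume is at exit conditions, so r_N = 0.492×1.192^2 = 0.6995 and r_P = 0.285×1.192^1.5 = 0.3711.
Overall selectivity = C_N/C_P = r_Nτ/(r_Pτ) = r_N/r_P = 1.89.

1.89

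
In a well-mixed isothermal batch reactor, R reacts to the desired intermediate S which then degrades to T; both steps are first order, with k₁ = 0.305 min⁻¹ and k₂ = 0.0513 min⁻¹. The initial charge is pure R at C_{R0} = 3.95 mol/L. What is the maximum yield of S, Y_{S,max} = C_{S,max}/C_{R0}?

Evaluating C_S at t_opt = ln(k₂/k₁)/(k₂−k₁) gives C_{S,max}/C_{R0} = (k₁/k₂)^[k₂/(k₂−k₁)].
= (0.305/0.0513)^(0.0513/(0.0513−0.305)) = (5.945)^(-0.2022) = 0.6974.

0.697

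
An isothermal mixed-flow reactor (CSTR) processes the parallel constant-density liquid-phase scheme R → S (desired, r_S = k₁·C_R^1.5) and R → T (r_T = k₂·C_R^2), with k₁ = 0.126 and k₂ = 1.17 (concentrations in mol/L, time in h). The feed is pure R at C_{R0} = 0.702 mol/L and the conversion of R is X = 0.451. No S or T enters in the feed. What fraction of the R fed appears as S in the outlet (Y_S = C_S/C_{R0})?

0.0667

Exit C_R = C_{R0}(1−X) = 0.702×0.549 = 0.3854 mol/L.
A CSTR operates uniformly at the exit composition, giving r_S = 0.03015 and r_T = 0.1738 (each k·C_R^n at C_R = 0.3854).
Fraction of consumed R going to S: r_S/(r_S+r_T) = 0.1478.
C_S = 0.1478·C_{R0}·X = 0.1478×0.702×0.451 = 0.0468 mol/L; Y_S = C_S/C_{R0} = 0.0667.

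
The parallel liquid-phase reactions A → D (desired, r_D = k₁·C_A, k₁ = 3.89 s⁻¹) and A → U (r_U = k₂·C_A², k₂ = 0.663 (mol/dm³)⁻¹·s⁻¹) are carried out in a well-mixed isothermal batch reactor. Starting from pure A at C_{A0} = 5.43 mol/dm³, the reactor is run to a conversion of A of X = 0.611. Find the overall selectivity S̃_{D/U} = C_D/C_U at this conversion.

C_A = C_{A0}(1−X) = 2.112 mol/dm³.
Along a PFR/batch, dC_D/dC_A = −r_D/(r_D+r_U) = −k₁/(k₁+k₂·C_A).
Integrating from C_{A0} to C_A: C_D = (3.89/0.663)·ln[(3.89+0.663·5.43)/(3.89+0.663·2.11)] = 5.867·ln(7.490/5.290) = 2.040 mol/dm³.
C_U = (C_{A0}−C_A)−C_D = 1.278 mol/dm³; S̃_{D/U} = 2.040/1.278 = 1.60.

1.60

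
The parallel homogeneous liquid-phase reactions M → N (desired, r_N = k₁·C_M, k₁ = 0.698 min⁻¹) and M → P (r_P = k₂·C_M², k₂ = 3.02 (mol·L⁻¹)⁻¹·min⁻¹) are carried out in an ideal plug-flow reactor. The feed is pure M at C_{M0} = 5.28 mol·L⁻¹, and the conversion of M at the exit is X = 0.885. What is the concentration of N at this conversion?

C_M = C_{M0}(1−X) = 0.6072 mol·L⁻¹.
Along a PFR/batch, dC_N/dC_M = −r_N/(r_N+r_P) = −k₁/(k₁+k₂·C_M).
Integrating from C_{M0} to C_M: C_N = (0.698/3.02)·ln[(0.698+3.02·5.28)/(0.698+3.02·0.607)] = 0.2311·ln(16.64/2.532) = 0.4352 mol·L⁻¹.

0.435 mol·L⁻¹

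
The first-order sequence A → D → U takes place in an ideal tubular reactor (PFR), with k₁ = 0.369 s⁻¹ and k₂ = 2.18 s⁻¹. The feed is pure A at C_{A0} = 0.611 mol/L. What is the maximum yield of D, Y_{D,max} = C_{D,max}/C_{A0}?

0.118

Evaluating C_D at τ_opt = ln(k₂/k₁)/(k₂−k₁) gives C_{D,max}/C_{A0} = (k₁/k₂)^[k₂/(k₂−k₁)].
= (0.369/2.18)^(2.18/(2.18−0.369)) = (0.1693)^(1.204) = 0.1179.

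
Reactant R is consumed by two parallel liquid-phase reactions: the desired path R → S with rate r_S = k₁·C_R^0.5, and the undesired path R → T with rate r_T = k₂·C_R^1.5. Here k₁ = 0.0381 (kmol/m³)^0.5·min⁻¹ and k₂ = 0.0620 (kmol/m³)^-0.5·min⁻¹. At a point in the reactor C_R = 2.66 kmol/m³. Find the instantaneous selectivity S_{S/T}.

0.231

S_{S/T} = r_S/r_T = (k₁·C_R^0.5)/(k₂·C_R^1.5) = (k₁/k₂)·C_R⁻¹.
= (0.0381×2.660^0.5) / (0.0620×2.660^1.5) = 0.06214/0.2690 = 0.231.
The undesired path is higher order in R, so low C_R (CSTR or dilute feed) favours S.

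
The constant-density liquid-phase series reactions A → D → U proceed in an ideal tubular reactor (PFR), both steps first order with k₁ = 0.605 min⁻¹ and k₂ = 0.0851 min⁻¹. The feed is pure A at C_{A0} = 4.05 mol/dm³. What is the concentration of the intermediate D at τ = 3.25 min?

For first-order series with pure A initially, C_D(τ) = k₁C_{A0}/(k₂−k₁)·(e^(−k₁τ) − e^(−k₂τ)).
e^(−k₁τ) = e^(−0.605×3.25) = e^(−1.966) = 0.1400; e^(−k₂τ) = e^(−0.2766) = 0.7584.
C_D = 0.605×4.05/(0.0851−0.605) × (0.1400−0.7584) = (-4.713)×(-0.6184) = 2.914 mol/dm³.

2.91 mol/dm³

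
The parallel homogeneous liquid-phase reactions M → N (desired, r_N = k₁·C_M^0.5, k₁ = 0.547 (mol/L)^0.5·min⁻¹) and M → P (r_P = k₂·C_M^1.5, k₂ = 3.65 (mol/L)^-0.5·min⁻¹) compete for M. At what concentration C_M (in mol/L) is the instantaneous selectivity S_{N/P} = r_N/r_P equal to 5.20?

0.0288 mol/L

S_{N/P} = (k₁/k₂)·C_M⁻¹ ⇒ C_M = (S·k₂/k₁)^(-1).
= (5.20×3.65/0.547)^(-1) = (34.70)^(-1) = 0.0288 mol/L.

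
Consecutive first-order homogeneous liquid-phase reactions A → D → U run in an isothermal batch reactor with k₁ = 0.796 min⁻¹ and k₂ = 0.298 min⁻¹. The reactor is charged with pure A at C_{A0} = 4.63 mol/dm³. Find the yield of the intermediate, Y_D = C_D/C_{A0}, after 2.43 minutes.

0.544

For first-order series with pure A initially, C_D(t) = k₁C_{A0}/(k₂−k₁)·(e^(−k₁t) − e^(−k₂t)).
e^(−k₁t) = e^(−0.796×2.43) = e^(−1.934) = 0.1445; e^(−k₂t) = e^(−0.7241) = 0.4847.
C_D = 0.796×4.63/(0.298−0.796) × (0.1445−0.4847) = (-7.401)×(-0.3402) = 2.518 mol/dm³.
Y_D = C_D/C_{A0} = 2.518/4.63 = 0.544.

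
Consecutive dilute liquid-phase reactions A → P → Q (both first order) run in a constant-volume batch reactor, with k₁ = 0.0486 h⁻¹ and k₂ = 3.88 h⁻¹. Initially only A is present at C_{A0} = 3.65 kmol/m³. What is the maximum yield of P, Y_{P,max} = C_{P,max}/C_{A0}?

For a first-order series the maximum intermediate yield is C_{P,max}/C_{A0} = (k₁/k₂)^[k₂/(k₂−k₁)].
= (0.0486/3.88)^(3.88/(3.88−0.0486)) = (0.01253)^(1.013) = 0.01185.

0.0118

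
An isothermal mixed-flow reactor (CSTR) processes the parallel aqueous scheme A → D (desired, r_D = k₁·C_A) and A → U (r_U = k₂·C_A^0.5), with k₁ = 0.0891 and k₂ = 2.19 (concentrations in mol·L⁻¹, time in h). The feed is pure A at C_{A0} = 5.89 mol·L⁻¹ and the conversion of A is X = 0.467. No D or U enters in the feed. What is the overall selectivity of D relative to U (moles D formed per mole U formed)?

Exit C_A = C_{A0}(1−X) = 5.89×0.533 = 3.139 mol·L⁻¹.
Rates in a CSTR are evaluated at the outlet concentration: r_D = 0.0891×3.139 = 0.2797, r_U = 2.19×3.139^0.5 = 3.880.
Overall selectivity = C_D/C_U = r_Dτ/(r_Uτ) = r_D/r_U = 0.0721.

0.0721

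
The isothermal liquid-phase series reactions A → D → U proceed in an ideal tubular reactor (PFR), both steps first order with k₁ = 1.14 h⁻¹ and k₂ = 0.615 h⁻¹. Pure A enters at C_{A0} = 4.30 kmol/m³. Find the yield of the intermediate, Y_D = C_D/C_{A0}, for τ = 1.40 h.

0.478

The intermediate concentration in a first-order A→B→C sequence is C_D = k₁C_{A0}(e^(−k₁τ) − e^(−k₂τ))/(k₂−k₁).
e^(−k₁τ) = e^(−1.14×1.40) = e^(−1.596) = 0.2027; e^(−k₂τ) = e^(−0.8610) = 0.4227.
C_D = 1.14×4.30/(0.615−1.14) × (0.2027−0.4227) = (-9.337)×(-0.2200) = 2.054 kmol/m³.
Y_D = C_D/C_{A0} = 2.054/4.30 = 0.478.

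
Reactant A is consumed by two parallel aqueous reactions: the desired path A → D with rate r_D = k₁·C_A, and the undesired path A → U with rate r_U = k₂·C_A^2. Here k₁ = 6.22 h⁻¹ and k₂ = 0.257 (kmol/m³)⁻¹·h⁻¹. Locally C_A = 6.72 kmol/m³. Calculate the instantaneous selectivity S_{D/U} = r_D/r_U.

S_{D/U} = r_D/r_U = (k₁·C_A)/(k₂·C_A^2) = (k₁/k₂)·C_A⁻¹.
= (6.22×6.720) / (0.257×6.720^2) = 41.80/11.61 = 3.60.
The undesired path is higher order in A, so low C_A (CSTR or dilute feed) favours D.

3.60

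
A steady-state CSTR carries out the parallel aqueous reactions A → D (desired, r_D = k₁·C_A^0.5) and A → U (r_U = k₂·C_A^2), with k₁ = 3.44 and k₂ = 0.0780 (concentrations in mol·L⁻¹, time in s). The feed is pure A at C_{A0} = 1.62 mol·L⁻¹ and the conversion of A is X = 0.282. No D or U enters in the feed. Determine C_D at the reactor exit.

Exit C_A = C_{A0}(1−X) = 1.62×0.718 = 1.163 mol·L⁻¹.
Rates in a CSTR are evaluated at the outlet concentration: r_D = 3.44×1.163^0.5 = 3.710, r_U = 0.0780×1.163^2 = 0.1055.
Fraction of consumed A going to D: r_D/(r_D+r_U) = 0.9723.
C_D = 0.9723·C_{A0}·X = 0.9723×1.62×0.282 = 0.444 mol·L⁻¹.

0.444 mol·L⁻¹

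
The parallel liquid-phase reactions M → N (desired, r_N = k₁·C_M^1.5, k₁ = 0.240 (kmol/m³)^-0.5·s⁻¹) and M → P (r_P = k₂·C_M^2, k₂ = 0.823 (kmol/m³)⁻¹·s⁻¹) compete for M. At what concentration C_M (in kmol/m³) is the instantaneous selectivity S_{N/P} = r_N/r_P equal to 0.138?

S_{N/P} = (k₁/k₂)·C_M^-0.5 ⇒ C_M = (S·k₂/k₁)^(-2).
= (0.138×0.823/0.240)^(-2) = (0.4732)^(-2) = 4.47 kmol/m³.

4.47 kmol/m³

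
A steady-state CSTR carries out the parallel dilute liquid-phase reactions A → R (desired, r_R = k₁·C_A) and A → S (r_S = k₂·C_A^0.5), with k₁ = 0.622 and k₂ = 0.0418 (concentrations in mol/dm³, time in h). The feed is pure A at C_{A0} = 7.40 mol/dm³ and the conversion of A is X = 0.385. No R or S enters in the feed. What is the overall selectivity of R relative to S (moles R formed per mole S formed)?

31.7

Exit C_A = C_{A0}(1−X) = 7.40×0.615 = 4.551 mol/dm³.
Rates in a CSTR are evaluated at the outlet concentration: r_R = 0.622×4.551 = 2.831, r_S = 0.0418×4.551^0.5 = 0.08917.
Overall selectivity = C_R/C_S = r_Rτ/(r_Sτ) = r_R/r_S = 31.7.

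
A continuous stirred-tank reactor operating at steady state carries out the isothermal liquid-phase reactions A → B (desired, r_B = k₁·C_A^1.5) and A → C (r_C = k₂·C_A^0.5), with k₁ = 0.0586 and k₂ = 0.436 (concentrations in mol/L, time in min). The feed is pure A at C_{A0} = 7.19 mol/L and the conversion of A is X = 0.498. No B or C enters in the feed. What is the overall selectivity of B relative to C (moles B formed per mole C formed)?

0.485

Exit C_A = C_{A0}(1−X) = 7.19×0.502 = 3.609 mol/L.
In a CSTR the entire volume is at exit conditions, so r_B = 0.0586×3.609^1.5 = 0.4018 and r_C = 0.436×3.609^0.5 = 0.8283.
Overall selectivity = C_B/C_C = r_Bτ/(r_Cτ) = r_B/r_C = 0.485.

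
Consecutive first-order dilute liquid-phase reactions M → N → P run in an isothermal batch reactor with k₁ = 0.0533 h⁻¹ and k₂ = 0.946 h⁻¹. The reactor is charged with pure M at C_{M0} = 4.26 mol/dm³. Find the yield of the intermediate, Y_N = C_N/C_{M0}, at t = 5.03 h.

0.0452

Solving the coupled first-order balances gives C_N(t) = [k₁/(k₂−k₁)]·C_{M0}·(e^(−k₁t) − e^(−k₂t)).
e^(−k₁t) = e^(−0.0533×5.03) = e^(−0.2681) = 0.7648; e^(−k₂t) = e^(−4.758) = 0.008579.
C_N = 0.0533×4.26/(0.946−0.0533) × (0.7648−0.008579) = 0.2543×0.7563 = 0.1924 mol/dm³.
Y_N = C_N/C_{M0} = 0.1924/4.26 = 0.0452.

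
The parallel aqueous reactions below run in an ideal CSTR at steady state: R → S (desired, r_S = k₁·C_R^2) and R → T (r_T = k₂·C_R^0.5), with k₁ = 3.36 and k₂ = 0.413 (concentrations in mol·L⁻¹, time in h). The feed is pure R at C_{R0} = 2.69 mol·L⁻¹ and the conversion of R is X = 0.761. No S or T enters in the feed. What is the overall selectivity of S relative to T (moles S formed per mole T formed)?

Exit C_R = C_{R0}(1−X) = 2.69×0.239 = 0.6429 mol·L⁻¹.
A CSTR operates uniformly at the exit composition, giving r_S = 1.389 and r_T = 0.3312 (each k·C_R^n at C_R = 0.6429).
Overall selectivity = C_S/C_T = r_Sτ/(r_Tτ) = r_S/r_T = 4.19.

4.19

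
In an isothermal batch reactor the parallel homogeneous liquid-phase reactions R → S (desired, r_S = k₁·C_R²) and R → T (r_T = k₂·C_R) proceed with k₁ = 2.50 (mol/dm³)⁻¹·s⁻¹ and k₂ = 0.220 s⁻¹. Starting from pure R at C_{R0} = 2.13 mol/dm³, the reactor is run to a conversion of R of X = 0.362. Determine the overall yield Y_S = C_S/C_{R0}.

0.344

C_R = C_{R0}(1−X) = 1.359 mol/dm³.
Along a PFR/batch, dC_T/dC_R = −r_T/(r_S+r_T) = −k₂/(k₂+k₁·C_R).
Integrating from C_{R0} to C_R: C_T = (0.220/2.50)·ln[(0.220+2.50·2.13)/(0.220+2.50·1.36)] = 0.08800·ln(5.545/3.617) = 0.03759 mol/dm³.
Then C_S = (C_{R0}−C_R) − C_T = 0.7711 − 0.03759 = 0.7335 mol/dm³.
Y_S = C_S/C_{R0} = 0.7335/2.13 = 0.344.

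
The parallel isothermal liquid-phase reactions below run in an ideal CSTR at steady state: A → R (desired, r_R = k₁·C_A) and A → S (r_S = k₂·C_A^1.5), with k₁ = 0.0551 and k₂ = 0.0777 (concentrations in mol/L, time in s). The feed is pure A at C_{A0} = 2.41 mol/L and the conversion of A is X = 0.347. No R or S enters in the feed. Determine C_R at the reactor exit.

Exit C_A = C_{A0}(1−X) = 2.41×0.653 = 1.574 mol/L.
Rates in a CSTR are evaluated at the outlet concentration: r_R = 0.0551×1.574 = 0.08671, r_S = 0.0777×1.574^1.5 = 0.1534.
Fraction of consumed A going to R: r_R/(r_R+r_S) = 0.3611.
C_R = 0.3611·C_{A0}·X = 0.3611×2.41×0.347 = 0.302 mol/L.

0.302 mol/L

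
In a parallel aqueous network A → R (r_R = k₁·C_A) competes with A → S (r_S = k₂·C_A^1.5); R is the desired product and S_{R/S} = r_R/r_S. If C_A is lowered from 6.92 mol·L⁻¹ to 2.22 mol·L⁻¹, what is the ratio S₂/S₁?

S_{R/S} = (k₁/k₂)·C_A^-0.5, so S₂/S₁ = (C_{A,2}/C_{A,1})^-0.5.
= (2.22/6.92)^(-0.5) = (0.3208)^(-0.5) = 1.77.
Selectivity toward R rises as C_A falls — low-concentration operation is favoured.

1.77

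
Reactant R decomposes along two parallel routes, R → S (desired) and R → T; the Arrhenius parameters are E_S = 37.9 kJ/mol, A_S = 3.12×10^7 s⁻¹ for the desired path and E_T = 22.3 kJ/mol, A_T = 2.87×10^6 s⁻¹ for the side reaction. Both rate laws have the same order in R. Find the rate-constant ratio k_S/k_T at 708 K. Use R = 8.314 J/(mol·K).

With equal orders, S_{S/T} = k_S/k_T = (A_S/A_T)·exp[(E_T−E_S)/(RT)].
(E_T−E_S)/(RT) = (22.3−37.9)×10³/(8.314×708) = -15600/5886 = -2.650.
k_S/k_T = (3.12×10^7/2.87×10^6)·exp(-2.650) = 10.87 × 0.07064 = 0.768.

0.768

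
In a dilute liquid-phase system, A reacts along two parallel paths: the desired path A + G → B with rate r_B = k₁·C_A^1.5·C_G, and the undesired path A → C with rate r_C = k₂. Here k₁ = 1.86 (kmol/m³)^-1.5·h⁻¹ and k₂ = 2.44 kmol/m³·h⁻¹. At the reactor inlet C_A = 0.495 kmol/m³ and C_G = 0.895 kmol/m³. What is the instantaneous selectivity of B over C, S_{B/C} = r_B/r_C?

S_{B/C} = r_B/r_C = (k₁·C_A^1.5·C_G)/(k₂) = (k₁/k₂)·C_A^1.5·C_G.
= (1.86×0.4950^1.5×0.8950) / (2.44) = 0.5798/2.440 = 0.238.
Since the desired path is higher order in A, keeping C_A high (PFR or concentrated feed) favours B.

0.238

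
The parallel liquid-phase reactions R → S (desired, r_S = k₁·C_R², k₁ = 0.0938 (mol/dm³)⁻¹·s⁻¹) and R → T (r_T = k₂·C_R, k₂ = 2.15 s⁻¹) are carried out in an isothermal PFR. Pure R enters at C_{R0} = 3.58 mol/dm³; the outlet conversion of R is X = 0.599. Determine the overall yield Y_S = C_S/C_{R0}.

0.0588

C_R = C_{R0}(1−X) = 1.436 mol/dm³.
Along a PFR/batch, dC_T/dC_R = −r_T/(r_S+r_T) = −k₂/(k₂+k₁·C_R).
Integrating from C_{R0} to C_R: C_T = (2.15/0.0938)·ln[(2.15+0.0938·3.58)/(2.15+0.0938·1.44)] = 22.92·ln(2.486/2.285) = 1.934 mol/dm³.
Then C_S = (C_{R0}−C_R) − C_T = 2.144 − 1.934 = 0.2103 mol/dm³.
Y_S = C_S/C_{R0} = 0.2103/3.58 = 0.0588.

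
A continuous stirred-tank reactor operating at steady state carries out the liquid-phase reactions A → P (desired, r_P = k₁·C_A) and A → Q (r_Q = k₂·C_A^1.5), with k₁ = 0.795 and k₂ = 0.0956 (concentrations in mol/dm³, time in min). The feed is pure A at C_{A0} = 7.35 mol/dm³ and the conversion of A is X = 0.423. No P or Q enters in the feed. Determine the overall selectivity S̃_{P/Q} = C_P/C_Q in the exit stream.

Exit C_A = C_{A0}(1−X) = 7.35×0.577 = 4.241 mol/dm³.
A CSTR operates uniformly at the exit composition, giving r_P = 3.372 and r_Q = 0.8349 (each k·C_A^n at C_A = 4.241).
Overall selectivity = C_P/C_Q = r_Pτ/(r_Qτ) = r_P/r_Q = 4.04.

4.04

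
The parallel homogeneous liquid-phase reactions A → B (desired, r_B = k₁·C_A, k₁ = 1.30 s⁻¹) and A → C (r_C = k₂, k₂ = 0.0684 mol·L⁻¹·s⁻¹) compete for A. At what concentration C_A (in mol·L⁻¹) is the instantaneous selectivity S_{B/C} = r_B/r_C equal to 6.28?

0.330 mol·L⁻¹

S_{B/C} = (k₁/k₂)·C_A ⇒ C_A = S·k₂/k₁.
= 6.28×0.0684/1.30 = 0.330 mol·L⁻¹.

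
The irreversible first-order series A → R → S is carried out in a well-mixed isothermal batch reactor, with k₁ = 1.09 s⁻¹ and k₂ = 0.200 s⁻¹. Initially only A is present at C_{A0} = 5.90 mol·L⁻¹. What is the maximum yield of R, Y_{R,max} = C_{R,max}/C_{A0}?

For a first-order series the maximum intermediate yield is C_{R,max}/C_{A0} = (k₁/k₂)^[k₂/(k₂−k₁)].
= (1.09/0.200)^(0.200/(0.200−1.09)) = (5.450)^(-0.2247) = 0.6832.

0.683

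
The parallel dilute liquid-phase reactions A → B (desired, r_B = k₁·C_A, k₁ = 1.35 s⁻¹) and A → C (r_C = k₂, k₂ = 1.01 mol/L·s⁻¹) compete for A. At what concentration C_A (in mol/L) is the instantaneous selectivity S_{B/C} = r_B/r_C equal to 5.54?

S_{B/C} = (k₁/k₂)·C_A ⇒ C_A = S·k₂/k₁.
= 5.54×1.01/1.35 = 4.14 mol/L.

4.14 mol/L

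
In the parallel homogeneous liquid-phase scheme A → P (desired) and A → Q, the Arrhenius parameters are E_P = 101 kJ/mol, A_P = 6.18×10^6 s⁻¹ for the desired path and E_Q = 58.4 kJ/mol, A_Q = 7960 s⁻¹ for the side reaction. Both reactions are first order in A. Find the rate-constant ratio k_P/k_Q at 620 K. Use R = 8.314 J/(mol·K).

k_P/k_Q = (A_P/A_Q)·exp[−(E_P−E_Q)/(RT)] = (A_P/A_Q)·exp[(E_Q−E_P)/(RT)].
(E_Q−E_P)/(RT) = (58.4−101)×10³/(8.314×620) = -42600/5155 = -8.264.
k_P/k_Q = (6.18×10^6/7960)·exp(-8.264) = 776.4 × 2.575×10^-4 = 0.200.

0.200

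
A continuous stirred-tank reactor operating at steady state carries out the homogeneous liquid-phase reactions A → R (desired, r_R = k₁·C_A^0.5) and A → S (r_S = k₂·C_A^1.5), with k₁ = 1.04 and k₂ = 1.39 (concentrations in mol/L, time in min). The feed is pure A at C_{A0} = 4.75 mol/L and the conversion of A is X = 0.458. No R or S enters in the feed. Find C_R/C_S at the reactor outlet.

Exit C_A = C_{A0}(1−X) = 4.75×0.542 = 2.575 mol/L.
Rates in a CSTR are evaluated at the outlet concentration: r_R = 1.04×2.575^0.5 = 1.669, r_S = 1.39×2.575^1.5 = 5.742.
Overall selectivity = C_R/C_S = r_Rτ/(r_Sτ) = r_R/r_S = 0.291.

0.291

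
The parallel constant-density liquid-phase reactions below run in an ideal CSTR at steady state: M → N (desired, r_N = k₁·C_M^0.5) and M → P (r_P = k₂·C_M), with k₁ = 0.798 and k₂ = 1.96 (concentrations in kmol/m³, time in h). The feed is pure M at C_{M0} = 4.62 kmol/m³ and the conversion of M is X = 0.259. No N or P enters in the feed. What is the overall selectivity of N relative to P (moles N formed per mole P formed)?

Exit C_M = C_{M0}(1−X) = 4.62×0.741 = 3.423 kmol/m³.
In a CSTR the entire volume is at exit conditions, so r_N = 0.798×3.423^0.5 = 1.476 and r_P = 1.96×3.423 = 6.710.
Overall selectivity = C_N/C_P = r_Nτ/(r_Pτ) = r_N/r_P = 0.220.

0.220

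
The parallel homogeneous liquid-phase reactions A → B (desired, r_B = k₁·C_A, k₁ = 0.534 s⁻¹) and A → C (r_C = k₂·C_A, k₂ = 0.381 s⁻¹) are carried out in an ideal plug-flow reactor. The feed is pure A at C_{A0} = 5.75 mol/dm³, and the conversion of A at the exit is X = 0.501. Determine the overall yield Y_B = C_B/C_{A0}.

C_A = C_{A0}(1−X) = 2.869 mol/dm³.
Both paths are first order in A, so the instantaneous fraction to B is constant: dC_B/d(−C_A) = k₁/(k₁+k₂) = 0.5836.
C_B = 0.5836·(C_{A0}−C_A) = 0.5836×2.881 = 1.68 mol/dm³.
Y_B = C_B/C_{A0} = 1.681/5.75 = 0.292.

0.292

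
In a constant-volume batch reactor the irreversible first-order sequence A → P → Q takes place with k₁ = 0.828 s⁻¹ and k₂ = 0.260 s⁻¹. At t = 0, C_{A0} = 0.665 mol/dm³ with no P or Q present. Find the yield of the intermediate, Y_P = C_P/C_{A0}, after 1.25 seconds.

The intermediate concentration in a first-order A→B→C sequence is C_P = k₁C_{A0}(e^(−k₁t) − e^(−k₂t))/(k₂−k₁).
e^(−k₁t) = e^(−0.828×1.25) = e^(−1.035) = 0.3552; e^(−k₂t) = e^(−0.3250) = 0.7225.
C_P = 0.828×0.665/(0.260−0.828) × (0.3552−0.7225) = (-0.9694)×(-0.3673) = 0.3561 mol/dm³.
Y_P = C_P/C_{A0} = 0.3561/0.665 = 0.535.

0.535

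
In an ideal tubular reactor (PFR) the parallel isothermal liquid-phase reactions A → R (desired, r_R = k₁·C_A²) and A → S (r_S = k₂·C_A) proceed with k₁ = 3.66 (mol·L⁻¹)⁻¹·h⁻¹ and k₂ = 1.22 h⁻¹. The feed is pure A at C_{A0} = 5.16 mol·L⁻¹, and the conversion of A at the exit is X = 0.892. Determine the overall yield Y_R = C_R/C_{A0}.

0.774

C_A = C_{A0}(1−X) = 0.5573 mol·L⁻¹.
Along a PFR/batch, dC_S/dC_A = −r_S/(r_R+r_S) = −k₂/(k₂+k₁·C_A).
Integrating from C_{A0} to C_A: C_S = (1.22/3.66)·ln[(1.22+3.66·5.16)/(1.22+3.66·0.557)] = 0.3333·ln(20.11/3.260) = 0.6065 mol·L⁻¹.
Then C_R = (C_{A0}−C_A) − C_S = 4.603 − 0.6065 = 3.996 mol·L⁻¹.
Y_R = C_R/C_{A0} = 3.996/5.16 = 0.774.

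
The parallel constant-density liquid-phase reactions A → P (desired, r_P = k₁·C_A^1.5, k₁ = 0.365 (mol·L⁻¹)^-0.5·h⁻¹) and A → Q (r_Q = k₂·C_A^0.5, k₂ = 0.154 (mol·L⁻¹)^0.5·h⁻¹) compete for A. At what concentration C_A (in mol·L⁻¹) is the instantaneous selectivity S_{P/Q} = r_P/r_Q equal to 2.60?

1.10 mol·L⁻¹

S_{P/Q} = (k₁/k₂)·C_A ⇒ C_A = S·k₂/k₁.
= 2.60×0.154/0.365 = 1.10 mol·L⁻¹.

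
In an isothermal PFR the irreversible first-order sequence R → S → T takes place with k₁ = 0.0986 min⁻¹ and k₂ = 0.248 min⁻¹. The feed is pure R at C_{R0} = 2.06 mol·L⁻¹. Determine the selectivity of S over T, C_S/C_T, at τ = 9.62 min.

0.466

Solving the coupled first-order balances gives C_S(τ) = [k₁/(k₂−k₁)]·C_{R0}·(e^(−k₁τ) − e^(−k₂τ)).
e^(−k₁τ) = e^(−0.0986×9.62) = e^(−0.9485) = 0.3873; e^(−k₂τ) = e^(−2.386) = 0.09202.
C_S = 0.0986×2.06/(0.248−0.0986) × (0.3873−0.09202) = 1.360×0.2953 = 0.4015 mol·L⁻¹.
C_R = C_{R0}e^(−k₁τ) = 0.7979 mol·L⁻¹, so C_T = C_{R0}−C_R−C_S = 0.8607 mol·L⁻¹; C_S/C_T = 0.466.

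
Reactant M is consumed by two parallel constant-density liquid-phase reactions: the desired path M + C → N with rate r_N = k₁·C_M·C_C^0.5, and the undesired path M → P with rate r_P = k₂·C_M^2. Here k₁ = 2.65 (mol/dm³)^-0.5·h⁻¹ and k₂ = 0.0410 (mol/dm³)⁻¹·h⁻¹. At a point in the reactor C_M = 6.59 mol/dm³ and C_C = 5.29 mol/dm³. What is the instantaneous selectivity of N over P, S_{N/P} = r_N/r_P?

S_{N/P} = r_N/r_P = (k₁·C_M·C_C^0.5)/(k₂·C_M^2) = (k₁/k₂)·C_M⁻¹·C_C^0.5.
= (2.65×6.590×5.290^0.5) / (0.0410×6.590^2) = 40.17/1.781 = 22.6.
The undesired path is higher order in M, so low C_M (CSTR or dilute feed) favours N.

22.6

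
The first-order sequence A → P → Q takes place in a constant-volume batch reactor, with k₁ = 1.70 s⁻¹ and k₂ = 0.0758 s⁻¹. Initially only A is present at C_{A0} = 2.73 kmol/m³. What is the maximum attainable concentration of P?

At the optimum, C_{P,max}/C_{A0} = (k₁/k₂)^[k₂/(k₂−k₁)].
= (1.70/0.0758)^(0.0758/(0.0758−1.70)) = (22.43)^(-0.04667) = 0.8649.
C_{P,max} = 0.8649×2.73 = 2.36 kmol/m³.

2.36 kmol/m³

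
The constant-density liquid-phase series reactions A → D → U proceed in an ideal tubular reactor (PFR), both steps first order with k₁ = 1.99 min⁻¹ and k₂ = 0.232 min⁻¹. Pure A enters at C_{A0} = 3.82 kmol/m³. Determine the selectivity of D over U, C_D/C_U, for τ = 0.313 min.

24.6

For first-order series with pure A initially, C_D(τ) = k₁C_{A0}/(k₂−k₁)·(e^(−k₁τ) − e^(−k₂τ)).
e^(−k₁τ) = e^(−1.99×0.313) = e^(−0.6229) = 0.5364; e^(−k₂τ) = e^(−0.07262) = 0.9300.
C_D = 1.99×3.82/(0.232−1.99) × (0.5364−0.9300) = (-4.324)×(-0.3936) = 1.702 kmol/m³.
C_A = C_{A0}e^(−k₁τ) = 2.049 kmol/m³, so C_U = C_{A0}−C_A−C_D = 0.06916 kmol/m³; C_D/C_U = 24.6.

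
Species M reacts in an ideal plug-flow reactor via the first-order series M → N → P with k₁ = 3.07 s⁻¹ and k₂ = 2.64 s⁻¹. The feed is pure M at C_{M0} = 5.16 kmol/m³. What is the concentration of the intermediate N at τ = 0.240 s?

The intermediate concentration in a first-order A→B→C sequence is C_N = k₁C_{M0}(e^(−k₁τ) − e^(−k₂τ))/(k₂−k₁).
e^(−k₁τ) = e^(−3.07×0.240) = e^(−0.7368) = 0.4786; e^(−k₂τ) = e^(−0.6336) = 0.5307.
C_N = 3.07×5.16/(2.64−3.07) × (0.4786−0.5307) = (-36.84)×(-0.05203) = 1.917 kmol/m³.

1.92 kmol/m³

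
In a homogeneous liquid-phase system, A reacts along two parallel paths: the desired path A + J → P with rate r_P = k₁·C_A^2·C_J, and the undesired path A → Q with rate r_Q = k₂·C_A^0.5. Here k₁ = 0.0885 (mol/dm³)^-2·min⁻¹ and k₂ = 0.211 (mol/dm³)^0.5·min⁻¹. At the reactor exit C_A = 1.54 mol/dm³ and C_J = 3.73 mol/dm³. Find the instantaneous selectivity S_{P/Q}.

S_{P/Q} = r_P/r_Q = (k₁·C_A^2·C_J)/(k₂·C_A^0.5) = (k₁/k₂)·C_A^1.5·C_J.
= (0.0885×1.540^2×3.730) / (0.211×1.540^0.5) = 0.7829/0.2618 = 2.99.
Since the desired path is higher order in A, keeping C_A high (PFR or concentrated feed) favours P.

2.99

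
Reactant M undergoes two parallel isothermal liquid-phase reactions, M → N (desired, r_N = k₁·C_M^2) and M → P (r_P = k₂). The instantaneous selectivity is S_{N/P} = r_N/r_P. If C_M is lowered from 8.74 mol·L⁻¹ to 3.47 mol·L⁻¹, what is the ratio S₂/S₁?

0.158

S_{N/P} = (k₁/k₂)·C_M^2, so S₂/S₁ = (C_{M,2}/C_{M,1})^2.
= (3.47/8.74)^2 = (0.3970)^2 = 0.158.
Selectivity toward N falls as C_M falls — high-concentration operation is favoured.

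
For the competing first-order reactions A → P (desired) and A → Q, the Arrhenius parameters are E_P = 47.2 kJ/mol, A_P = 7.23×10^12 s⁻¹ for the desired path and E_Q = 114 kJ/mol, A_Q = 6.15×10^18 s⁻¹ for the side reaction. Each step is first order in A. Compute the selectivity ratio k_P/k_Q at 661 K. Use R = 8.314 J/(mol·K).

k_P/k_Q = (A_P/A_Q)·exp[−(E_P−E_Q)/(RT)] = (A_P/A_Q)·exp[(E_Q−E_P)/(RT)].
(E_Q−E_P)/(RT) = (114−47.2)×10³/(8.314×661) = 66800/5496 = 12.16.
k_P/k_Q = (7.23×10^12/6.15×10^18)·exp(12.16) = 1.176×10^-6 × 1.901×10^5 = 0.223.

0.223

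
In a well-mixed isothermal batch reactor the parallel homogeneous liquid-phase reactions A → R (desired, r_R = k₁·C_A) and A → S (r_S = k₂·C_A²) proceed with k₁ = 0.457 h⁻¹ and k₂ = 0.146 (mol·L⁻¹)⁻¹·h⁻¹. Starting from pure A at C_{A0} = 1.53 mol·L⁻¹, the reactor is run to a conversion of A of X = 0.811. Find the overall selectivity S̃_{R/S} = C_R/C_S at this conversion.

C_A = C_{A0}(1−X) = 0.2892 mol·L⁻¹.
Along a PFR/batch, dC_R/dC_A = −r_R/(r_R+r_S) = −k₁/(k₁+k₂·C_A).
Integrating from C_{A0} to C_A: C_R = (0.457/0.146)·ln[(0.457+0.146·1.53)/(0.457+0.146·0.289)] = 3.130·ln(0.6804/0.4992) = 0.9691 mol·L⁻¹.
C_S = (C_{A0}−C_A)−C_R = 0.2717 mol·L⁻¹; S̃_{R/S} = 0.9691/0.2717 = 3.57.

3.57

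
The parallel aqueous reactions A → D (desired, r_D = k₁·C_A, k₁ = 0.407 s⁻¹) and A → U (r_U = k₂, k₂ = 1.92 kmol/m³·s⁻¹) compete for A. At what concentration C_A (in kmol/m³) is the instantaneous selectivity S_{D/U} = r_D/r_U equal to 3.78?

17.8 kmol/m³

S_{D/U} = (k₁/k₂)·C_A ⇒ C_A = S·k₂/k₁.
= 3.78×1.92/0.407 = 17.8 kmol/m³.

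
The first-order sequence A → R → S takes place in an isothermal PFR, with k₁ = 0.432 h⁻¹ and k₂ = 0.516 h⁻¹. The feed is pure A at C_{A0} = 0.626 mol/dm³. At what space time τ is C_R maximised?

For first-order series the maximum of C_R occurs at τ_opt = ln(k₂/k₁)/(k₂−k₁).
= ln(0.516/0.432)/(0.516−0.432) = ln(1.194)/0.08400 = 0.1777/0.08400 = 2.12 h.

2.12 h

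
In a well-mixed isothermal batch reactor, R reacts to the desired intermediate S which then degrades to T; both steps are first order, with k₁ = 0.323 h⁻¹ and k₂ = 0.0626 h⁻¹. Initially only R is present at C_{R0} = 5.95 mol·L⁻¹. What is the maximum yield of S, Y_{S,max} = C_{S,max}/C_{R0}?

Evaluating C_S at t_opt = ln(k₂/k₁)/(k₂−k₁) gives C_{S,max}/C_{R0} = (k₁/k₂)^[k₂/(k₂−k₁)].
= (0.323/0.0626)^(0.0626/(0.0626−0.323)) = (5.160)^(-0.2404) = 0.6740.

0.674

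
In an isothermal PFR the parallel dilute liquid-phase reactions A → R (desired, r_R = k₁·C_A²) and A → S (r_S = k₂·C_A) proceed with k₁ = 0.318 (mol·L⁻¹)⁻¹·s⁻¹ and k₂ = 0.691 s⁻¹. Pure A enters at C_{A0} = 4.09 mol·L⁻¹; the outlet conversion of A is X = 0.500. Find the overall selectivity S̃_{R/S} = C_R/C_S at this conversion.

1.38

C_A = C_{A0}(1−X) = 2.045 mol·L⁻¹.
Along a PFR/batch, dC_S/dC_A = −r_S/(r_R+r_S) = −k₂/(k₂+k₁·C_A).
Integrating from C_{A0} to C_A: C_S = (0.691/0.318)·ln[(0.691+0.318·4.09)/(0.691+0.318·2.04)] = 2.173·ln(1.992/1.341) = 0.8590 mol·L⁻¹.
Then C_R = (C_{A0}−C_A) − C_S = 2.045 − 0.8590 = 1.186 mol·L⁻¹.
S̃_{R/S} = C_R/C_S = 1.186/0.8590 = 1.38.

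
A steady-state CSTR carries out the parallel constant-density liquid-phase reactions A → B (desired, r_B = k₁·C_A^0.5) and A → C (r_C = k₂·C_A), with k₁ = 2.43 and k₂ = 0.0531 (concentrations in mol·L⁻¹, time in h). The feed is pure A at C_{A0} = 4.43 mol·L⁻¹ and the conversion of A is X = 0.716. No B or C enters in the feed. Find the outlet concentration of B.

Exit C_A = C_{A0}(1−X) = 4.43×0.284 = 1.258 mol·L⁻¹.
Rates in a CSTR are evaluated at the outlet concentration: r_B = 2.43×1.258^0.5 = 2.726, r_C = 0.0531×1.258 = 0.06681.
Fraction of consumed A going to B: r_B/(r_B+r_C) = 0.9761.
C_B = 0.9761·C_{A0}·X = 0.9761×4.43×0.716 = 3.10 mol·L⁻¹.

3.10 mol·L⁻¹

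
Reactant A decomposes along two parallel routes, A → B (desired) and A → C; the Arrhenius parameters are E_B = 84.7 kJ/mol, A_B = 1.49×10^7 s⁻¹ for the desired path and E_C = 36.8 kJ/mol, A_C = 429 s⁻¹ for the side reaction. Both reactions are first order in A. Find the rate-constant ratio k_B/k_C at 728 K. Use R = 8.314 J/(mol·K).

k_B/k_C = (A_B/A_C)·exp[−(E_B−E_C)/(RT)] = (A_B/A_C)·exp[(E_C−E_B)/(RT)].
(E_C−E_B)/(RT) = (36.8−84.7)×10³/(8.314×728) = -47900/6053 = -7.914.
k_B/k_C = (1.49×10^7/429)·exp(-7.914) = 34732 × 3.656×10^-4 = 12.7.
Since E_B > E_C, raising the temperature improves selectivity toward B.

12.7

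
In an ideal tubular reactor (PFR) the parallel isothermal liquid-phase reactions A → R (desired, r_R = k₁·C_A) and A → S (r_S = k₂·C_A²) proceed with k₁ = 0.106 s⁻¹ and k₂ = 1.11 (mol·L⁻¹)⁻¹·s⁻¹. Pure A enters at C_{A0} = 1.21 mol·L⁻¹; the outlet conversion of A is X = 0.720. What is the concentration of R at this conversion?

C_A = C_{A0}(1−X) = 0.3388 mol·L⁻¹.
Along a PFR/batch, dC_R/dC_A = −r_R/(r_R+r_S) = −k₁/(k₁+k₂·C_A).
Integrating from C_{A0} to C_A: C_R = (0.106/1.11)·ln[(0.106+1.11·1.21)/(0.106+1.11·0.339)] = 0.09550·ln(1.449/0.4821) = 0.1051 mol·L⁻¹.

0.105 mol·L⁻¹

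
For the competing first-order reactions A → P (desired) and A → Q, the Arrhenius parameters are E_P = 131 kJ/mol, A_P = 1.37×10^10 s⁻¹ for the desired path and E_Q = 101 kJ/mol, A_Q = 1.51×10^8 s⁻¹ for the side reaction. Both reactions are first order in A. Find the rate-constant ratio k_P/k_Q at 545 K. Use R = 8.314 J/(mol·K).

0.121

Since both paths have the same order in A, the concentration cancels and S_{P/Q} = k_P/k_Q = (A_P/A_Q)·exp[(E_Q−E_P)/(RT)].
(E_Q−E_P)/(RT) = (101−131)×10³/(8.314×545) = -30000/4531 = -6.621.
k_P/k_Q = (1.37×10^10/1.51×10^8)·exp(-6.621) = 90.73 × 0.001332 = 0.121.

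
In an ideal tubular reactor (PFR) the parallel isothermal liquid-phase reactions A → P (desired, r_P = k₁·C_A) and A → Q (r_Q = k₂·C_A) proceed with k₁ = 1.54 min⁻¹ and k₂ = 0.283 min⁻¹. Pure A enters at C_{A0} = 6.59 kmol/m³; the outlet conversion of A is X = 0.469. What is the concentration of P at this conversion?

2.61 kmol/m³

C_A = C_{A0}(1−X) = 3.499 kmol/m³.
Both paths are first order in A, so the instantaneous fraction to P is constant: dC_P/d(−C_A) = k₁/(k₁+k₂) = 0.8448.
C_P = 0.8448·(C_{A0}−C_A) = 0.8448×3.091 = 2.61 kmol/m³.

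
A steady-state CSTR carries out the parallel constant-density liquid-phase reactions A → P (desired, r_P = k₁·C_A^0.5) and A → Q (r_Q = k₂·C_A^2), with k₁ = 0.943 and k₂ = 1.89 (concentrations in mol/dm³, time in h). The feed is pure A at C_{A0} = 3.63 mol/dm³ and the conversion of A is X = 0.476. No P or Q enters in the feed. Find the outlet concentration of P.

Exit C_A = C_{A0}(1−X) = 3.63×0.524 = 1.902 mol/dm³.
In a CSTR the entire volume is at exit conditions, so r_P = 0.943×1.902^0.5 = 1.301 and r_Q = 1.89×1.902^2 = 6.838.
Fraction of consumed A going to P: r_P/(r_P+r_Q) = 0.1598.
C_P = 0.1598·C_{A0}·X = 0.1598×3.63×0.476 = 0.276 mol/dm³.

0.276 mol/dm³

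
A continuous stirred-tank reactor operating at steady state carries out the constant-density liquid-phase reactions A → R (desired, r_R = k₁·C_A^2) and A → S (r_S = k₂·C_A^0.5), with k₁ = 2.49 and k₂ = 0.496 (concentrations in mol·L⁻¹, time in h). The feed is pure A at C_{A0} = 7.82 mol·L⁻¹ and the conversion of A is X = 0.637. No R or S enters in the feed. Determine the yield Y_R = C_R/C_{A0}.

Exit C_A = C_{A0}(1−X) = 7.82×0.363 = 2.839 mol·L⁻¹.
Rates in a CSTR are evaluated at the outlet concentration: r_R = 2.49×2.839^2 = 20.06, r_S = 0.496×2.839^0.5 = 0.8357.
Fraction of consumed A going to R: r_R/(r_R+r_S) = 0.9600.
C_R = 0.9600·C_{A0}·X = 0.9600×7.82×0.637 = 4.78 mol·L⁻¹; Y_R = C_R/C_{A0} = 0.612.

0.612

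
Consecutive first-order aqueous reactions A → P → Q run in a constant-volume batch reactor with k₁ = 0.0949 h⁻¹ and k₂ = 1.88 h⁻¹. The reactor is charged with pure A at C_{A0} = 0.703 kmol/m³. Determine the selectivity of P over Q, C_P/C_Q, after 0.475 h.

For first-order series with pure A initially, C_P(t) = k₁C_{A0}/(k₂−k₁)·(e^(−k₁t) − e^(−k₂t)).
e^(−k₁t) = e^(−0.0949×0.475) = e^(−0.04508) = 0.9559; e^(−k₂t) = e^(−0.8930) = 0.4094.
C_P = 0.0949×0.703/(1.88−0.0949) × (0.9559−0.4094) = 0.03737×0.5465 = 0.02042 kmol/m³.
C_A = C_{A0}e^(−k₁t) = 0.6720 kmol/m³, so C_Q = C_{A0}−C_A−C_P = 0.01056 kmol/m³; C_P/C_Q = 1.93.

1.93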